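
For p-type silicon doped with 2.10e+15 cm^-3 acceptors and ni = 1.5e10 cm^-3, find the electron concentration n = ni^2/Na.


Step 1: Majority hole concentration p ≈ Na = 2.10e+15 cm^-3
Step 2: n = ni^2 / Na = (1.5e10)^2 / 2.10e+15
Step 3: n = 1.07e+05 cm^-3

1.07e+05


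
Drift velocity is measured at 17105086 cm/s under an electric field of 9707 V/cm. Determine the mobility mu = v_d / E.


Step 1: mu = v_d / E
Step 2: mu = 17105086 / 9707
Step 3: mu = 1762.14 cm^2/(V*s)

1762.14


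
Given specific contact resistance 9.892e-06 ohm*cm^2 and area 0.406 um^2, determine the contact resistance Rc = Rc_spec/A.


Step 1: Convert area to cm^2: 0.406 um^2 = 4.0600e-09 cm^2
Step 2: Rc = Rc_spec / A = 9.892e-06 / 4.0600e-09
Step 3: Rc = 2.44e+03 ohms

2.44e+03


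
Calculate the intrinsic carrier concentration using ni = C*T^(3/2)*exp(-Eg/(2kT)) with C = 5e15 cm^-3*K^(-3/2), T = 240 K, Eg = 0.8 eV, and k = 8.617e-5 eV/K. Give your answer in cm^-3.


Step 1: Compute kT = 8.617e-5 * 240 = 0.0206808 eV
Step 2: Exponent = -Eg/(2kT) = -0.8/(2*0.0206808) = -19.34161
Step 3: T^(3/2) = 240^1.5 = 3718.06
Step 4: ni = 5e15 * 3718.06 * exp(-19.34161) = 7.40e+10 cm^-3

7.40e+10


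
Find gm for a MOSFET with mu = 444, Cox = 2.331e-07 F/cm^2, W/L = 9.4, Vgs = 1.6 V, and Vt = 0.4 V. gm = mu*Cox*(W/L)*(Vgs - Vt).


Step 1: Vov = Vgs - Vt = 1.6 - 0.4 = 1.2 V
Step 2: gm = mu * Cox * (W/L) * Vov
Step 3: gm = 444 * 2.331e-07 * 9.4 * 1.2 = 1.17e-03 S

1.17e-03


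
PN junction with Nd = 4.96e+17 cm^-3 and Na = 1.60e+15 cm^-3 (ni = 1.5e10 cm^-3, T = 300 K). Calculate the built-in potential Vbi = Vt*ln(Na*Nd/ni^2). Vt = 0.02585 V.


Step 1: Compute Na*Nd/ni^2 = 1.60e+15 * 4.96e+17 / (1.5e10)^2 = 3.5271e+12
Step 2: ln(3.5271e+12) = 28.8915
Step 3: Vbi = 0.02585 * 28.8915 = 0.747 V

0.747


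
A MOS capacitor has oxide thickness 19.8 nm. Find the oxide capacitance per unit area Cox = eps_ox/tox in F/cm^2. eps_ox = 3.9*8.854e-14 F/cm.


Step 1: eps_ox = 3.9 * 8.854e-14 = 3.45306e-13 F/cm
Step 2: tox in cm = 19.8 nm * 1e-7 = 1.9800e-06 cm
Step 3: Cox = 3.45306e-13 / 1.9800e-06 = 1.74e-07 F/cm^2

1.74e-07


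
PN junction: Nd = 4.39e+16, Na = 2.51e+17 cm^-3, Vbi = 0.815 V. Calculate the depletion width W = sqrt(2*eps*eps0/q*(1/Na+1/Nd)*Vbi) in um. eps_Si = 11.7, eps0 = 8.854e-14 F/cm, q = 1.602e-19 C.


Step 1: 1/Na + 1/Nd = 1/2.51e+17 + 1/4.39e+16 = 2.67631e-17
Step 2: 2*eps*eps0/q = 2*11.7*8.854e-14/1.602e-19 = 1.293281e+07
Step 3: W^2 = 1.293281e+07 * 2.67631e-17 * 0.815 = 2.82090e-10
Step 4: W = sqrt(2.82090e-10) = 1.680e-05 cm = 0.168 um

0.168


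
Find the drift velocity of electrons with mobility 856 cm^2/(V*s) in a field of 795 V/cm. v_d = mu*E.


Step 1: v_d = mu * E
Step 2: v_d = 856 * 795 = 680520
Step 3: v_d = 6.81e+05 cm/s

6.81e+05


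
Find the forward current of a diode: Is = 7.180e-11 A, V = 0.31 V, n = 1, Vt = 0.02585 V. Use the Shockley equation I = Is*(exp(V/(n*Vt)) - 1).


Step 1: V/(n*Vt) = 0.31/(1*0.02585) = 11.9923
Step 2: exp(11.9923) = 1.6151e+05
Step 3: I = 7.180e-11 * (1.6151e+05 - 1) = 1.16e-05 A

1.16e-05


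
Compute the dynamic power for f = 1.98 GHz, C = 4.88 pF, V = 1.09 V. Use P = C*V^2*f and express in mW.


Step 1: V^2 = 1.09^2 = 1.1881 V^2
Step 2: P = C*V^2*f = 4.88e-12 F * 1.1881 * 1.98e9 Hz
Step 3: P = 1.147989744e-02 W
Step 4: P = 11.48 mW

11.48


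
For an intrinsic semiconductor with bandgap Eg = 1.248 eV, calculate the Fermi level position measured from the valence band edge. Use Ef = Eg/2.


Step 1: For an intrinsic semiconductor, the Fermi level sits at midgap.
Step 2: Ef = Eg / 2 = 1.248 / 2 = 0.624 eV

0.624


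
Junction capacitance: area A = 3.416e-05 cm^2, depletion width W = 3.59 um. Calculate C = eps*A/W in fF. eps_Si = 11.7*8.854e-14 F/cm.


Step 1: eps_Si = 11.7 * 8.854e-14 = 1.035918e-12 F/cm
Step 2: W in cm = 3.59 * 1e-4 = 3.59e-04 cm
Step 3: C = 1.035918e-12 * 3.416e-05 / 3.59e-04 = 9.857092e-14 F
Step 4: C = 98.57 fF

98.57


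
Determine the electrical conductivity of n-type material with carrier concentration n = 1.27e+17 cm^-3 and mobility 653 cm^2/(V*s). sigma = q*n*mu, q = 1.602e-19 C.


Step 1: sigma = q * n * mu
Step 2: sigma = 1.602e-19 * 1.27e+17 * 653
Step 3: sigma = 1.329e+01 S/cm

1.329e+01


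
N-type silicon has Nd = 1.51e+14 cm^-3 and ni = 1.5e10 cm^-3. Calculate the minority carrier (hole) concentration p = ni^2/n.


Step 1: Since Nd >> ni, n ≈ Nd = 1.51e+14 cm^-3
Step 2: p = ni^2 / n = (1.5e10)^2 / 1.51e+14
Step 3: p = 2.25e20 / 1.51e+14 = 1.49e+06 cm^-3

1.49e+06


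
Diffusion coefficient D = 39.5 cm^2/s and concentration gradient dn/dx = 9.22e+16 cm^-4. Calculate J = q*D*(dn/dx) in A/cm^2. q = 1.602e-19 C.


Step 1: J = q * D * (dn/dx)
Step 2: J = 1.602e-19 * 39.5 * 9.22e+16
Step 3: J = 5.83e-01 A/cm^2

5.83e-01


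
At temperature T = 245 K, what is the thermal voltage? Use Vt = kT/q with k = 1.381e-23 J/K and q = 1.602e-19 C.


Step 1: kT = 1.381e-23 * 245 = 3.38345e-21 J
Step 2: Vt = kT/q = 3.38345e-21 / 1.602e-19
Step 3: Vt = 0.02112 V

0.02112


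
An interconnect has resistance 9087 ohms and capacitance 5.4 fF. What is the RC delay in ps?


Step 1: tau = R * C
Step 2: tau = 9087 * 5.4 fF = 9087 * 5.4e-15 F
Step 3: tau = 4.90698e-11 s = 49.0698 ps

49.0698


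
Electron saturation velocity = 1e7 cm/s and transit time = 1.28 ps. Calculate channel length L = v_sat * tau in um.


Step 1: tau in seconds = 1.28 ps * 1e-12 = 1.2800e-12 s
Step 2: L = v_sat * tau = 1e7 * 1.2800e-12 = 1.2800e-05 cm
Step 3: L in um = 1.2800e-05 * 1e4 = 0.128 um

0.128


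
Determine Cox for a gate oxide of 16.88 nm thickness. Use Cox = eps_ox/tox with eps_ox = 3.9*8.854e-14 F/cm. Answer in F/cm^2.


Step 1: eps_ox = 3.9 * 8.854e-14 = 3.45306e-13 F/cm
Step 2: tox in cm = 16.88 nm * 1e-7 = 1.6880e-06 cm
Step 3: Cox = 3.45306e-13 / 1.6880e-06 = 2.05e-07 F/cm^2

2.05e-07


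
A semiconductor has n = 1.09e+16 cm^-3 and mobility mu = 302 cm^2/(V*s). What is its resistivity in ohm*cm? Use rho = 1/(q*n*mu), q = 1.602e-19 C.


Step 1: sigma = q * n * mu = 1.602e-19 * 1.09e+16 * 302 = 5.27346e-01 S/cm
Step 2: rho = 1 / sigma = 1 / 5.27346e-01 = 1.896 ohm*cm

1.896


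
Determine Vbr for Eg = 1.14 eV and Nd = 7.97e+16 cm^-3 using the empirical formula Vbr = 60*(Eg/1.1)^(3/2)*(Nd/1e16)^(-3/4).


Step 1: Eg/1.1 = 1.14/1.1 = 1.036364
Step 2: (Eg/1.1)^1.5 = 1.036364^1.5 = 1.055039
Step 3: (Nd/1e16)^(-0.75) = (7.97)^(-0.75) = 0.210817
Step 4: Vbr = 60 * 1.055039 * 0.210817 = 13.3 V

13.3


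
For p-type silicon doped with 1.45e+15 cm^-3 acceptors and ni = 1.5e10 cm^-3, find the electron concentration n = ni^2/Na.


Step 1: Majority hole concentration p ≈ Na = 1.45e+15 cm^-3
Step 2: n = ni^2 / Na = (1.5e10)^2 / 1.45e+15
Step 3: n = 1.55e+05 cm^-3

1.55e+05


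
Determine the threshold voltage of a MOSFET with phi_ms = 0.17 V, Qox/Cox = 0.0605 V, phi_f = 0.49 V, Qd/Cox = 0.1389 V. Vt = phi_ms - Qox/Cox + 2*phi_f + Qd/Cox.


Step 1: Vt = phi_ms - Qox/Cox + 2*phi_f + Qd/Cox
Step 2: Vt = 0.17 - 0.0605 + 2*0.49 + 0.1389
Step 3: Vt = 0.17 - 0.0605 + 0.98 + 0.1389
Step 4: Vt = 1.2284 V

1.2284


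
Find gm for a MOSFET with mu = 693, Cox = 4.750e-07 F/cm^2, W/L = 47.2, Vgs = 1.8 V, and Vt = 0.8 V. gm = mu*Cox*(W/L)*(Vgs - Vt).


Step 1: Vov = Vgs - Vt = 1.8 - 0.8 = 1.0 V
Step 2: gm = mu * Cox * (W/L) * Vov
Step 3: gm = 693 * 4.750e-07 * 47.2 * 1.0 = 1.55e-02 S

1.55e-02


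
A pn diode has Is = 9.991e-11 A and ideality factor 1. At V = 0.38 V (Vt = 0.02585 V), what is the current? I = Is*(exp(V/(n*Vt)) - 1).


Step 1: V/(n*Vt) = 0.38/(1*0.02585) = 14.7002
Step 2: exp(14.7002) = 2.4222e+06
Step 3: I = 9.991e-11 * (2.4222e+06 - 1) = 2.42e-04 A

2.42e-04


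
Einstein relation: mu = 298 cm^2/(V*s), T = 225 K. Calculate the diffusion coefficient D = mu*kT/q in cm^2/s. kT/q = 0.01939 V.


Step 1: D = mu * (kT/q)
Step 2: D = 298 * 0.01939
Step 3: D = 5.78 cm^2/s

5.78


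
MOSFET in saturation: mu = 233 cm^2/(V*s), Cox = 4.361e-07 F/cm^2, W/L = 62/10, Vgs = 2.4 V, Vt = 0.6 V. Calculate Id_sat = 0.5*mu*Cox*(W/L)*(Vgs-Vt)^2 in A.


Step 1: Overdrive voltage Vov = Vgs - Vt = 2.4 - 0.6 = 1.8 V
Step 2: W/L = 62/10 = 6.2
Step 3: Id = 0.5 * 233 * 4.361e-07 * 6.2 * 1.8^2
Step 4: Id = 1.02e-03 A

1.02e-03


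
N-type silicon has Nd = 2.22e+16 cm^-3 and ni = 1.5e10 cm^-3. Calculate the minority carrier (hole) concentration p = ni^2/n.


Step 1: Since Nd >> ni, n ≈ Nd = 2.22e+16 cm^-3
Step 2: p = ni^2 / n = (1.5e10)^2 / 2.22e+16
Step 3: p = 2.25e20 / 2.22e+16 = 1.01e+04 cm^-3

1.01e+04


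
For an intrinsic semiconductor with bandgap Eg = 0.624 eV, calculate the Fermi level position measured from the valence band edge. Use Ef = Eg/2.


Step 1: For an intrinsic semiconductor, the Fermi level sits at midgap.
Step 2: Ef = Eg / 2 = 0.624 / 2 = 0.312 eV

0.312


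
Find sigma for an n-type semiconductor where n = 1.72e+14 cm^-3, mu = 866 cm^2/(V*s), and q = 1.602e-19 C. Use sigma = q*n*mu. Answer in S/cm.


Step 1: sigma = q * n * mu
Step 2: sigma = 1.602e-19 * 1.72e+14 * 866
Step 3: sigma = 2.386e-02 S/cm

2.386e-02


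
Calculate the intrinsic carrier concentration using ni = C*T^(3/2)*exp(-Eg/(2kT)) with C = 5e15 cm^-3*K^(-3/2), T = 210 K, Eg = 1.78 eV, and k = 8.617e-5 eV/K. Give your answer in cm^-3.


Step 1: Compute kT = 8.617e-5 * 210 = 0.0180957 eV
Step 2: Exponent = -Eg/(2kT) = -1.78/(2*0.0180957) = -49.18296
Step 3: T^(3/2) = 210^1.5 = 3043.19
Step 4: ni = 5e15 * 3043.19 * exp(-49.18296) = 6.64e-03 cm^-3

6.64e-03


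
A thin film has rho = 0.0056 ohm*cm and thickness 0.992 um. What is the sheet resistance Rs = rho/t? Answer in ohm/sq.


Step 1: Convert thickness to cm: t = 0.992 um = 9.9200e-05 cm
Step 2: Rs = rho / t = 0.0056 / 9.9200e-05
Step 3: Rs = 56.5 ohm/sq

56.5


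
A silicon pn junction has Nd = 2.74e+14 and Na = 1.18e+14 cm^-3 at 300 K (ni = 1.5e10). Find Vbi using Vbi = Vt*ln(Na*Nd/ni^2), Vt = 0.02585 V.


Step 1: Compute Na*Nd/ni^2 = 1.18e+14 * 2.74e+14 / (1.5e10)^2 = 1.4370e+08
Step 2: ln(1.4370e+08) = 18.7832
Step 3: Vbi = 0.02585 * 18.7832 = 0.486 V

0.486


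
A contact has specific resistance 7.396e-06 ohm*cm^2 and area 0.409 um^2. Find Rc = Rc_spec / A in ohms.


Step 1: Convert area to cm^2: 0.409 um^2 = 4.0900e-09 cm^2
Step 2: Rc = Rc_spec / A = 7.396e-06 / 4.0900e-09
Step 3: Rc = 1.81e+03 ohms

1.81e+03


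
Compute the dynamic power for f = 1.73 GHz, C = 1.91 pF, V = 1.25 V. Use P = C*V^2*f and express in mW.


Step 1: V^2 = 1.25^2 = 1.5625 V^2
Step 2: P = C*V^2*f = 1.91e-12 F * 1.5625 * 1.73e9 Hz
Step 3: P = 5.16296875e-03 W
Step 4: P = 5.163 mW

5.163


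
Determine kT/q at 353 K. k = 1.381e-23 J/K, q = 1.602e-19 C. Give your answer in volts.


Step 1: kT = 1.381e-23 * 353 = 4.87493e-21 J
Step 2: Vt = kT/q = 4.87493e-21 / 1.602e-19
Step 3: Vt = 0.03043 V

0.03043


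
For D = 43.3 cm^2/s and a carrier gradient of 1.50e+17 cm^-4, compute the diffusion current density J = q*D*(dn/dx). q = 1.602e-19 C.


Step 1: J = q * D * (dn/dx)
Step 2: J = 1.602e-19 * 43.3 * 1.50e+17
Step 3: J = 1.04e+00 A/cm^2

1.04e+00


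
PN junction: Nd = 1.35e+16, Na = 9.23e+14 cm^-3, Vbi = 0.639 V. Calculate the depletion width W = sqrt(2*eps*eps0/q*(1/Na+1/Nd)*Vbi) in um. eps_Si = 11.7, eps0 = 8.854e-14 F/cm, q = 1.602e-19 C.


Step 1: 1/Na + 1/Nd = 1/9.23e+14 + 1/1.35e+16 = 1.15750e-15
Step 2: 2*eps*eps0/q = 2*11.7*8.854e-14/1.602e-19 = 1.293281e+07
Step 3: W^2 = 1.293281e+07 * 1.15750e-15 * 0.639 = 9.56566e-09
Step 4: W = sqrt(9.56566e-09) = 9.780e-05 cm = 0.978 um

0.978


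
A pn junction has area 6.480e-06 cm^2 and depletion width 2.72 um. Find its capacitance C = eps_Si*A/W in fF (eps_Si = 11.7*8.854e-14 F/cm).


Step 1: eps_Si = 11.7 * 8.854e-14 = 1.035918e-12 F/cm
Step 2: W in cm = 2.72 * 1e-4 = 2.72e-04 cm
Step 3: C = 1.035918e-12 * 6.480e-06 / 2.72e-04 = 2.467922e-14 F
Step 4: C = 24.68 fF

24.68


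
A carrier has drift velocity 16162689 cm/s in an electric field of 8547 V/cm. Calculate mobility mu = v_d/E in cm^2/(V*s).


Step 1: mu = v_d / E
Step 2: mu = 16162689 / 8547
Step 3: mu = 1891.04 cm^2/(V*s)

1891.04


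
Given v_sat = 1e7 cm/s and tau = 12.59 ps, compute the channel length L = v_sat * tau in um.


Step 1: tau in seconds = 12.59 ps * 1e-12 = 1.2590e-11 s
Step 2: L = v_sat * tau = 1e7 * 1.2590e-11 = 1.2590e-04 cm
Step 3: L in um = 1.2590e-04 * 1e4 = 1.259 um

1.259


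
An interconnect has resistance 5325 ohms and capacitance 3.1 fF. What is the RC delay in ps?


Step 1: tau = R * C
Step 2: tau = 5325 * 3.1 fF = 5325 * 3.1e-15 F
Step 3: tau = 1.65075e-11 s = 16.5075 ps

16.5075


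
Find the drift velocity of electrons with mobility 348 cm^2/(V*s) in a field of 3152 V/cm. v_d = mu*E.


Step 1: v_d = mu * E
Step 2: v_d = 348 * 3152 = 1096896
Step 3: v_d = 1.10e+06 cm/s

1.10e+06


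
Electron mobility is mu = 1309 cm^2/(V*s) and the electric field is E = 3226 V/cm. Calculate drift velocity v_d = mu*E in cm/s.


Step 1: v_d = mu * E
Step 2: v_d = 1309 * 3226 = 4222834
Step 3: v_d = 4.22e+06 cm/s

4.22e+06


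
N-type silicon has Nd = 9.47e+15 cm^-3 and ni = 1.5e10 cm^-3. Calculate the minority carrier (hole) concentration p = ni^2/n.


Step 1: Since Nd >> ni, n ≈ Nd = 9.47e+15 cm^-3
Step 2: p = ni^2 / n = (1.5e10)^2 / 9.47e+15
Step 3: p = 2.25e20 / 9.47e+15 = 2.38e+04 cm^-3

2.38e+04


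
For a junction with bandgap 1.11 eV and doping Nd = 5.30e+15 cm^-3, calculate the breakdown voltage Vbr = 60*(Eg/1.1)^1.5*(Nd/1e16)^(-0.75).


Step 1: Eg/1.1 = 1.11/1.1 = 1.009091
Step 2: (Eg/1.1)^1.5 = 1.009091^1.5 = 1.013667
Step 3: (Nd/1e16)^(-0.75) = (0.53)^(-0.75) = 1.609878
Step 4: Vbr = 60 * 1.013667 * 1.609878 = 97.9 V

97.9


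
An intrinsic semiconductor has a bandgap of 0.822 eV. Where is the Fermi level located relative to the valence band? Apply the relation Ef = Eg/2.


Step 1: For an intrinsic semiconductor, the Fermi level sits at midgap.
Step 2: Ef = Eg / 2 = 0.822 / 2 = 0.411 eV

0.411


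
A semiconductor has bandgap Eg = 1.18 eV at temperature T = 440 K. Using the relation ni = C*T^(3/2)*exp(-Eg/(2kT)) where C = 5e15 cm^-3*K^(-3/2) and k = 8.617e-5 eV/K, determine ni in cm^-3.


Step 1: Compute kT = 8.617e-5 * 440 = 0.0379148 eV
Step 2: Exponent = -Eg/(2kT) = -1.18/(2*0.0379148) = -15.56121
Step 3: T^(3/2) = 440^1.5 = 9229.52
Step 4: ni = 5e15 * 9229.52 * exp(-15.56121) = 8.05e+12 cm^-3

8.05e+12


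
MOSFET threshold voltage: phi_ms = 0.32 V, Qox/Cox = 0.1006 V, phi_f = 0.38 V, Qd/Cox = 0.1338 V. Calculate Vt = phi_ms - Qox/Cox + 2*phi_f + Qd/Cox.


Step 1: Vt = phi_ms - Qox/Cox + 2*phi_f + Qd/Cox
Step 2: Vt = 0.32 - 0.1006 + 2*0.38 + 0.1338
Step 3: Vt = 0.32 - 0.1006 + 0.76 + 0.1338
Step 4: Vt = 1.1132 V

1.1132


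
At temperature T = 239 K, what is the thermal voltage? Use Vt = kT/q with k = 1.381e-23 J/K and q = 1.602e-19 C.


Step 1: kT = 1.381e-23 * 239 = 3.30059e-21 J
Step 2: Vt = kT/q = 3.30059e-21 / 1.602e-19
Step 3: Vt = 0.0206 V

0.0206


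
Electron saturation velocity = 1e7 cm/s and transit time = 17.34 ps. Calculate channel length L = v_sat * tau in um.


Step 1: tau in seconds = 17.34 ps * 1e-12 = 1.7340e-11 s
Step 2: L = v_sat * tau = 1e7 * 1.7340e-11 = 1.7340e-04 cm
Step 3: L in um = 1.7340e-04 * 1e4 = 1.734 um

1.734


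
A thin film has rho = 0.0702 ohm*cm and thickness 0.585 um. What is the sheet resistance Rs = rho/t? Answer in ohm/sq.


Step 1: Convert thickness to cm: t = 0.585 um = 5.8500e-05 cm
Step 2: Rs = rho / t = 0.0702 / 5.8500e-05
Step 3: Rs = 1200.0 ohm/sq

1200.0


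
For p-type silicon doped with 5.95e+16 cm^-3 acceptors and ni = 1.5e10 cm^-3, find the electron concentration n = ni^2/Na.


Step 1: Majority hole concentration p ≈ Na = 5.95e+16 cm^-3
Step 2: n = ni^2 / Na = (1.5e10)^2 / 5.95e+16
Step 3: n = 3.78e+03 cm^-3

3.78e+03


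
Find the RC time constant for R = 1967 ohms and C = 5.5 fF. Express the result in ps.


Step 1: tau = R * C
Step 2: tau = 1967 * 5.5 fF = 1967 * 5.5e-15 F
Step 3: tau = 1.08185e-11 s = 10.8185 ps

10.8185


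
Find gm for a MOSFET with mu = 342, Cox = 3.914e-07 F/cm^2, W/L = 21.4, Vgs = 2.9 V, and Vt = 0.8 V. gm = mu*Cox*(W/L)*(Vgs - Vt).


Step 1: Vov = Vgs - Vt = 2.9 - 0.8 = 2.1 V
Step 2: gm = mu * Cox * (W/L) * Vov
Step 3: gm = 342 * 3.914e-07 * 21.4 * 2.1 = 6.02e-03 S

6.02e-03


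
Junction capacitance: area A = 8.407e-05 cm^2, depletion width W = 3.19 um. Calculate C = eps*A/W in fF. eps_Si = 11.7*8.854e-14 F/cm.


Step 1: eps_Si = 11.7 * 8.854e-14 = 1.035918e-12 F/cm
Step 2: W in cm = 3.19 * 1e-4 = 3.19e-04 cm
Step 3: C = 1.035918e-12 * 8.407e-05 / 3.19e-04 = 2.730082e-13 F
Step 4: C = 273.01 fF

273.01


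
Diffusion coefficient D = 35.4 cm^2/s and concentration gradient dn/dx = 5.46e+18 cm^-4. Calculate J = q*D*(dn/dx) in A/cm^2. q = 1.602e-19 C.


Step 1: J = q * D * (dn/dx)
Step 2: J = 1.602e-19 * 35.4 * 5.46e+18
Step 3: J = 3.10e+01 A/cm^2

3.10e+01


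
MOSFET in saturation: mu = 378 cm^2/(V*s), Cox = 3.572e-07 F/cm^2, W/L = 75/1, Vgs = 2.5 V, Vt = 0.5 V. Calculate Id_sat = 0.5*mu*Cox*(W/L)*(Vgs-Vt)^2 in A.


Step 1: Overdrive voltage Vov = Vgs - Vt = 2.5 - 0.5 = 2.0 V
Step 2: W/L = 75/1 = 75
Step 3: Id = 0.5 * 378 * 3.572e-07 * 75 * 2.0^2
Step 4: Id = 2.03e-02 A

2.03e-02


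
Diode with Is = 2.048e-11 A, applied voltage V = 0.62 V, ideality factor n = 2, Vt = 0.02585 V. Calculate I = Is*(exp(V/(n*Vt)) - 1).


Step 1: V/(n*Vt) = 0.62/(2*0.02585) = 11.9923
Step 2: exp(11.9923) = 1.6151e+05
Step 3: I = 2.048e-11 * (1.6151e+05 - 1) = 3.31e-06 A

3.31e-06


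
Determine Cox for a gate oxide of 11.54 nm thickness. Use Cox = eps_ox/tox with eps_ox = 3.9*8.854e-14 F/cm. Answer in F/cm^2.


Step 1: eps_ox = 3.9 * 8.854e-14 = 3.45306e-13 F/cm
Step 2: tox in cm = 11.54 nm * 1e-7 = 1.1540e-06 cm
Step 3: Cox = 3.45306e-13 / 1.1540e-06 = 2.99e-07 F/cm^2

2.99e-07


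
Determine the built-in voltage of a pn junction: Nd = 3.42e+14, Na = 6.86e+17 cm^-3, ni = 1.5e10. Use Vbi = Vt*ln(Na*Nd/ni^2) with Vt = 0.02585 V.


Step 1: Compute Na*Nd/ni^2 = 6.86e+17 * 3.42e+14 / (1.5e10)^2 = 1.0427e+12
Step 2: ln(1.0427e+12) = 27.6728
Step 3: Vbi = 0.02585 * 27.6728 = 0.715 V

0.715


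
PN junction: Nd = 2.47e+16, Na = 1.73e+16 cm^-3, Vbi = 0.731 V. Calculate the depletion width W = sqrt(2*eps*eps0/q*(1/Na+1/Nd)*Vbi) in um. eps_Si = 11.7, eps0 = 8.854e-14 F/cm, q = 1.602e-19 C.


Step 1: 1/Na + 1/Nd = 1/1.73e+16 + 1/2.47e+16 = 9.82893e-17
Step 2: 2*eps*eps0/q = 2*11.7*8.854e-14/1.602e-19 = 1.293281e+07
Step 3: W^2 = 1.293281e+07 * 9.82893e-17 * 0.731 = 9.29216e-10
Step 4: W = sqrt(9.29216e-10) = 3.048e-05 cm = 0.3048 um

0.3048


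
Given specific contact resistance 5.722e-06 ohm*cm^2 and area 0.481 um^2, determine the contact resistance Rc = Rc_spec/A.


Step 1: Convert area to cm^2: 0.481 um^2 = 4.8100e-09 cm^2
Step 2: Rc = Rc_spec / A = 5.722e-06 / 4.8100e-09
Step 3: Rc = 1.19e+03 ohms

1.19e+03


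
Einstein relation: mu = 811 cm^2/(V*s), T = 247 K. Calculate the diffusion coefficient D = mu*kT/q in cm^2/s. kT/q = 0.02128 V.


Step 1: D = mu * (kT/q)
Step 2: D = 811 * 0.02128
Step 3: D = 17.26 cm^2/s

17.26


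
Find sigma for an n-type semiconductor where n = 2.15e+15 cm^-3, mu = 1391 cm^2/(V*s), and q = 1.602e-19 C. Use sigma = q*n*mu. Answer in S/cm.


Step 1: sigma = q * n * mu
Step 2: sigma = 1.602e-19 * 2.15e+15 * 1391
Step 3: sigma = 4.791e-01 S/cm

4.791e-01


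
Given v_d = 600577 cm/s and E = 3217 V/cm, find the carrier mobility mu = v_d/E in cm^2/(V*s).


Step 1: mu = v_d / E
Step 2: mu = 600577 / 3217
Step 3: mu = 186.69 cm^2/(V*s)

186.69


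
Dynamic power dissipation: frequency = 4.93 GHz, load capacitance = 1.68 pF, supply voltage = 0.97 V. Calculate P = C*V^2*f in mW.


Step 1: V^2 = 0.97^2 = 0.9409 V^2
Step 2: P = C*V^2*f = 1.68e-12 F * 0.9409 * 4.93e9 Hz
Step 3: P = 7.79291016e-03 W
Step 4: P = 7.793 mW

7.793


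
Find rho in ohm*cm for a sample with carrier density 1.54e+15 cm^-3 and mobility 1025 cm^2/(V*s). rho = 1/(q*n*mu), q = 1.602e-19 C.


Step 1: sigma = q * n * mu = 1.602e-19 * 1.54e+15 * 1025 = 2.52876e-01 S/cm
Step 2: rho = 1 / sigma = 1 / 2.52876e-01 = 3.955 ohm*cm

3.955


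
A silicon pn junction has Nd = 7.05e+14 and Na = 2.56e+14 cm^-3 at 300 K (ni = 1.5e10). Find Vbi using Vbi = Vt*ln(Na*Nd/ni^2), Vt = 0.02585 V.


Step 1: Compute Na*Nd/ni^2 = 2.56e+14 * 7.05e+14 / (1.5e10)^2 = 8.0213e+08
Step 2: ln(8.0213e+08) = 20.5028
Step 3: Vbi = 0.02585 * 20.5028 = 0.53 V

0.53


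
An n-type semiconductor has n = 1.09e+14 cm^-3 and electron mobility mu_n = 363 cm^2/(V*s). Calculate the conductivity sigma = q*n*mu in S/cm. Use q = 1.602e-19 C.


Step 1: sigma = q * n * mu
Step 2: sigma = 1.602e-19 * 1.09e+14 * 363
Step 3: sigma = 6.339e-03 S/cm

6.339e-03


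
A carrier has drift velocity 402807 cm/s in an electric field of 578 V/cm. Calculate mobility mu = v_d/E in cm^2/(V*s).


Step 1: mu = v_d / E
Step 2: mu = 402807 / 578
Step 3: mu = 696.9 cm^2/(V*s)

696.9


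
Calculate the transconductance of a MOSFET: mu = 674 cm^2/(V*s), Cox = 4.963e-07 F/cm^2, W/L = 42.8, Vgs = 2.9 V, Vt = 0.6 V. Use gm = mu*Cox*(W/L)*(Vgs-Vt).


Step 1: Vov = Vgs - Vt = 2.9 - 0.6 = 2.3 V
Step 2: gm = mu * Cox * (W/L) * Vov
Step 3: gm = 674 * 4.963e-07 * 42.8 * 2.3 = 3.29e-02 S

3.29e-02


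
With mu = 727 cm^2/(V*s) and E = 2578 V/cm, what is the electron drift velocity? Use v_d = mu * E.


Step 1: v_d = mu * E
Step 2: v_d = 727 * 2578 = 1874206
Step 3: v_d = 1.87e+06 cm/s

1.87e+06


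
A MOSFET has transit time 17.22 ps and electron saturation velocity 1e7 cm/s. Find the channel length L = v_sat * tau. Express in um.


Step 1: tau in seconds = 17.22 ps * 1e-12 = 1.7220e-11 s
Step 2: L = v_sat * tau = 1e7 * 1.7220e-11 = 1.7220e-04 cm
Step 3: L in um = 1.7220e-04 * 1e4 = 1.722 um

1.722


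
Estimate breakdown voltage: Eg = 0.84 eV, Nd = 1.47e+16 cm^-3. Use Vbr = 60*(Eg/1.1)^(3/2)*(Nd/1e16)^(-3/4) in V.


Step 1: Eg/1.1 = 0.84/1.1 = 0.763636
Step 2: (Eg/1.1)^1.5 = 0.763636^1.5 = 0.667313
Step 3: (Nd/1e16)^(-0.75) = (1.47)^(-0.75) = 0.749052
Step 4: Vbr = 60 * 0.667313 * 0.749052 = 30.0 V

30.0


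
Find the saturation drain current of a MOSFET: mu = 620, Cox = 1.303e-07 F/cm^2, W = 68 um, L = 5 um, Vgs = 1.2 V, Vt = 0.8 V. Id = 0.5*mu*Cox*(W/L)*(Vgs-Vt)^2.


Step 1: Overdrive voltage Vov = Vgs - Vt = 1.2 - 0.8 = 0.4 V
Step 2: W/L = 68/5 = 13.6
Step 3: Id = 0.5 * 620 * 1.303e-07 * 13.6 * 0.4^2
Step 4: Id = 8.79e-05 A

8.79e-05


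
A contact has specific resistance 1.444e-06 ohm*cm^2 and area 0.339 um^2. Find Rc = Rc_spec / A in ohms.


Step 1: Convert area to cm^2: 0.339 um^2 = 3.3900e-09 cm^2
Step 2: Rc = Rc_spec / A = 1.444e-06 / 3.3900e-09
Step 3: Rc = 4.26e+02 ohms

4.26e+02


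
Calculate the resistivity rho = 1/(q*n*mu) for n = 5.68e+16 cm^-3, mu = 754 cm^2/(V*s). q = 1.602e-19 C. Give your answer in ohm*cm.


Step 1: sigma = q * n * mu = 1.602e-19 * 5.68e+16 * 754 = 6.86092e+00 S/cm
Step 2: rho = 1 / sigma = 1 / 6.86092e+00 = 0.1458 ohm*cm

0.1458


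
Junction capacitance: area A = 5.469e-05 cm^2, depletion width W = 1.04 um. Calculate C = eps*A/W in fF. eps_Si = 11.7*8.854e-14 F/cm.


Step 1: eps_Si = 11.7 * 8.854e-14 = 1.035918e-12 F/cm
Step 2: W in cm = 1.04 * 1e-4 = 1.04e-04 cm
Step 3: C = 1.035918e-12 * 5.469e-05 / 1.04e-04 = 5.447534e-13 F
Step 4: C = 544.75 fF

544.75


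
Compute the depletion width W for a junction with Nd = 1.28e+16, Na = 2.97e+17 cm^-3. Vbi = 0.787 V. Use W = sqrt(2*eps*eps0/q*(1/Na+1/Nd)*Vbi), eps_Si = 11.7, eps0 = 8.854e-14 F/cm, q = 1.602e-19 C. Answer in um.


Step 1: 1/Na + 1/Nd = 1/2.97e+17 + 1/1.28e+16 = 8.14920e-17
Step 2: 2*eps*eps0/q = 2*11.7*8.854e-14/1.602e-19 = 1.293281e+07
Step 3: W^2 = 1.293281e+07 * 8.14920e-17 * 0.787 = 8.29435e-10
Step 4: W = sqrt(8.29435e-10) = 2.880e-05 cm = 0.288 um

0.288


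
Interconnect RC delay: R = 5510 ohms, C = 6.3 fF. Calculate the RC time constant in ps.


Step 1: tau = R * C
Step 2: tau = 5510 * 6.3 fF = 5510 * 6.3e-15 F
Step 3: tau = 3.4713e-11 s = 34.713 ps

34.713


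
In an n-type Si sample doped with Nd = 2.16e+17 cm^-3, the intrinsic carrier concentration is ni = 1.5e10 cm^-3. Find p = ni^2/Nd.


Step 1: Since Nd >> ni, n ≈ Nd = 2.16e+17 cm^-3
Step 2: p = ni^2 / n = (1.5e10)^2 / 2.16e+17
Step 3: p = 2.25e20 / 2.16e+17 = 1.04e+03 cm^-3

1.04e+03


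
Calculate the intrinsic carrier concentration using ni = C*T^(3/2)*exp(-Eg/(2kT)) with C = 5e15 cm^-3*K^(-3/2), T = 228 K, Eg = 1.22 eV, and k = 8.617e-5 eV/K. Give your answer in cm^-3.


Step 1: Compute kT = 8.617e-5 * 228 = 0.01964676 eV
Step 2: Exponent = -Eg/(2kT) = -1.22/(2*0.01964676) = -31.04838
Step 3: T^(3/2) = 228^1.5 = 3442.72
Step 4: ni = 5e15 * 3442.72 * exp(-31.04838) = 5.65e+05 cm^-3

5.65e+05


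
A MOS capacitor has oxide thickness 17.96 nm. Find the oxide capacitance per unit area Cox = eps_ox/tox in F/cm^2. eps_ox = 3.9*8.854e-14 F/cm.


Step 1: eps_ox = 3.9 * 8.854e-14 = 3.45306e-13 F/cm
Step 2: tox in cm = 17.96 nm * 1e-7 = 1.7960e-06 cm
Step 3: Cox = 3.45306e-13 / 1.7960e-06 = 1.92e-07 F/cm^2

1.92e-07


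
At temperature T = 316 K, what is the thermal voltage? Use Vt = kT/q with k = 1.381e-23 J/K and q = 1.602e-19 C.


Step 1: kT = 1.381e-23 * 316 = 4.36396e-21 J
Step 2: Vt = kT/q = 4.36396e-21 / 1.602e-19
Step 3: Vt = 0.02724 V

0.02724


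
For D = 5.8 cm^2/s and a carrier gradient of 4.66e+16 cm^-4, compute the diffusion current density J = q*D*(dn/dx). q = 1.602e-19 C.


Step 1: J = q * D * (dn/dx)
Step 2: J = 1.602e-19 * 5.8 * 4.66e+16
Step 3: J = 4.33e-02 A/cm^2

4.33e-02


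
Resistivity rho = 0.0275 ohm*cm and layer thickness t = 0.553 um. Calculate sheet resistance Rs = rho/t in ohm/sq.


Step 1: Convert thickness to cm: t = 0.553 um = 5.5300e-05 cm
Step 2: Rs = rho / t = 0.0275 / 5.5300e-05
Step 3: Rs = 497.3 ohm/sq

497.3


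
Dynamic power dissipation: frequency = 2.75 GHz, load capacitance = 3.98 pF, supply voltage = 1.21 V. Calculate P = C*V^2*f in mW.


Step 1: V^2 = 1.21^2 = 1.4641 V^2
Step 2: P = C*V^2*f = 3.98e-12 F * 1.4641 * 2.75e9 Hz
Step 3: P = 1.60245745e-02 W
Step 4: P = 16.025 mW

16.025


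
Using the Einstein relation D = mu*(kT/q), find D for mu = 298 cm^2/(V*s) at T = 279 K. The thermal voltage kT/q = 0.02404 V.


Step 1: D = mu * (kT/q)
Step 2: D = 298 * 0.02404
Step 3: D = 7.16 cm^2/s

7.16


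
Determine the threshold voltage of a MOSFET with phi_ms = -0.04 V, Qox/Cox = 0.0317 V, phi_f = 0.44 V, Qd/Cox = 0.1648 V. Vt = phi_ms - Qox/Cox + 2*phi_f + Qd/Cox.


Step 1: Vt = phi_ms - Qox/Cox + 2*phi_f + Qd/Cox
Step 2: Vt = -0.04 - 0.0317 + 2*0.44 + 0.1648
Step 3: Vt = -0.04 - 0.0317 + 0.88 + 0.1648
Step 4: Vt = 0.9731 V

0.9731


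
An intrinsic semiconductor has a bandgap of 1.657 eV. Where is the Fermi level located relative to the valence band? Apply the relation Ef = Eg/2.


Step 1: For an intrinsic semiconductor, the Fermi level sits at midgap.
Step 2: Ef = Eg / 2 = 1.657 / 2 = 0.8285 eV

0.8285


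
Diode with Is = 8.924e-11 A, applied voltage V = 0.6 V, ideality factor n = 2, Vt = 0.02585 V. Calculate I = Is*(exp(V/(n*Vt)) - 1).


Step 1: V/(n*Vt) = 0.6/(2*0.02585) = 11.6054
Step 2: exp(11.6054) = 1.0969e+05
Step 3: I = 8.924e-11 * (1.0969e+05 - 1) = 9.79e-06 A

9.79e-06


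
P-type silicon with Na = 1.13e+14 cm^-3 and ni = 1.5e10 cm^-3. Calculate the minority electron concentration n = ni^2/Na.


Step 1: Majority hole concentration p ≈ Na = 1.13e+14 cm^-3
Step 2: n = ni^2 / Na = (1.5e10)^2 / 1.13e+14
Step 3: n = 1.99e+06 cm^-3

1.99e+06


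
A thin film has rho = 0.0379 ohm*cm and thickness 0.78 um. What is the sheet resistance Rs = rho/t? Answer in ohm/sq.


Step 1: Convert thickness to cm: t = 0.78 um = 7.8000e-05 cm
Step 2: Rs = rho / t = 0.0379 / 7.8000e-05
Step 3: Rs = 485.9 ohm/sq

485.9


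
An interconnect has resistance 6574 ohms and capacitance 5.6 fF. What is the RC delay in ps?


Step 1: tau = R * C
Step 2: tau = 6574 * 5.6 fF = 6574 * 5.6e-15 F
Step 3: tau = 3.68144e-11 s = 36.8144 ps

36.8144


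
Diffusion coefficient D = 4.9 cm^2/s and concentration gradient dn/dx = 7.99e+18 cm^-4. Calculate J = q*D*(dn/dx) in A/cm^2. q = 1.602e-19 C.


Step 1: J = q * D * (dn/dx)
Step 2: J = 1.602e-19 * 4.9 * 7.99e+18
Step 3: J = 6.27e+00 A/cm^2

6.27e+00


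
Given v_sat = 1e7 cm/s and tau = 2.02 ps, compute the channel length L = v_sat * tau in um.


Step 1: tau in seconds = 2.02 ps * 1e-12 = 2.0200e-12 s
Step 2: L = v_sat * tau = 1e7 * 2.0200e-12 = 2.0200e-05 cm
Step 3: L in um = 2.0200e-05 * 1e4 = 0.202 um

0.202


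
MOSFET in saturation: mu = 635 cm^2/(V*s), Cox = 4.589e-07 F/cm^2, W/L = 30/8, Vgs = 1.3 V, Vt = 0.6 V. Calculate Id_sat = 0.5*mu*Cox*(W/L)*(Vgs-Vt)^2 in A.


Step 1: Overdrive voltage Vov = Vgs - Vt = 1.3 - 0.6 = 0.7 V
Step 2: W/L = 30/8 = 3.75
Step 3: Id = 0.5 * 635 * 4.589e-07 * 3.75 * 0.7^2
Step 4: Id = 2.68e-04 A

2.68e-04


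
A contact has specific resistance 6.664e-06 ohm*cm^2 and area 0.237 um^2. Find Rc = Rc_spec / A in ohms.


Step 1: Convert area to cm^2: 0.237 um^2 = 2.3700e-09 cm^2
Step 2: Rc = Rc_spec / A = 6.664e-06 / 2.3700e-09
Step 3: Rc = 2.81e+03 ohms

2.81e+03


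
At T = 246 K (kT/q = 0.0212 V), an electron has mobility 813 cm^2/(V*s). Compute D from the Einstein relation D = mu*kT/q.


Step 1: D = mu * (kT/q)
Step 2: D = 813 * 0.0212
Step 3: D = 17.24 cm^2/s

17.24


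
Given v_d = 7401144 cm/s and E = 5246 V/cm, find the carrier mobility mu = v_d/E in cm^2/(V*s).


Step 1: mu = v_d / E
Step 2: mu = 7401144 / 5246
Step 3: mu = 1410.82 cm^2/(V*s)

1410.82


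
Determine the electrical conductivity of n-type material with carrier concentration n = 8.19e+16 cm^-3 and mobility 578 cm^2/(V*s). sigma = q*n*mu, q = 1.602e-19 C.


Step 1: sigma = q * n * mu
Step 2: sigma = 1.602e-19 * 8.19e+16 * 578
Step 3: sigma = 7.584e+00 S/cm

7.584e+00


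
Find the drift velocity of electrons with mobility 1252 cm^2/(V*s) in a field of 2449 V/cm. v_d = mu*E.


Step 1: v_d = mu * E
Step 2: v_d = 1252 * 2449 = 3066148
Step 3: v_d = 3.07e+06 cm/s

3.07e+06


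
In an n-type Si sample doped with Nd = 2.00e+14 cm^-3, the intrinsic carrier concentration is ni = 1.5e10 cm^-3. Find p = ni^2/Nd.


Step 1: Since Nd >> ni, n ≈ Nd = 2.00e+14 cm^-3
Step 2: p = ni^2 / n = (1.5e10)^2 / 2.00e+14
Step 3: p = 2.25e20 / 2.00e+14 = 1.13e+06 cm^-3

1.13e+06


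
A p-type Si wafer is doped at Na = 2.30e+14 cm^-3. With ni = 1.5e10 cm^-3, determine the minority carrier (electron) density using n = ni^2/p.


Step 1: Majority hole concentration p ≈ Na = 2.30e+14 cm^-3
Step 2: n = ni^2 / Na = (1.5e10)^2 / 2.30e+14
Step 3: n = 9.78e+05 cm^-3

9.78e+05


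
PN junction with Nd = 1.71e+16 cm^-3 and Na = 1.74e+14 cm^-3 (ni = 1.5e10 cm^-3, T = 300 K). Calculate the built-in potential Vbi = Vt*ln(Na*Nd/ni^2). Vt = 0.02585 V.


Step 1: Compute Na*Nd/ni^2 = 1.74e+14 * 1.71e+16 / (1.5e10)^2 = 1.3224e+10
Step 2: ln(1.3224e+10) = 23.3053
Step 3: Vbi = 0.02585 * 23.3053 = 0.602 V

0.602


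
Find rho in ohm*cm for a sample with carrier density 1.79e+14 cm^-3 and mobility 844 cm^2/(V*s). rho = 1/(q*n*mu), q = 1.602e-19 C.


Step 1: sigma = q * n * mu = 1.602e-19 * 1.79e+14 * 844 = 2.42024e-02 S/cm
Step 2: rho = 1 / sigma = 1 / 2.42024e-02 = 41.32 ohm*cm

41.32


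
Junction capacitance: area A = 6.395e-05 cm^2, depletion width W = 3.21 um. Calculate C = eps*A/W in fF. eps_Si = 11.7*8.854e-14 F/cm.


Step 1: eps_Si = 11.7 * 8.854e-14 = 1.035918e-12 F/cm
Step 2: W in cm = 3.21 * 1e-4 = 3.21e-04 cm
Step 3: C = 1.035918e-12 * 6.395e-05 / 3.21e-04 = 2.063768e-13 F
Step 4: C = 206.38 fF

206.38


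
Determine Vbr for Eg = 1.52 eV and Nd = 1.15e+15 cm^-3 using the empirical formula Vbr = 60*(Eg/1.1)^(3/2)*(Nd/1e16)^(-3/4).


Step 1: Eg/1.1 = 1.52/1.1 = 1.381818
Step 2: (Eg/1.1)^1.5 = 1.381818^1.5 = 1.624337
Step 3: (Nd/1e16)^(-0.75) = (0.115)^(-0.75) = 5.063801
Step 4: Vbr = 60 * 1.624337 * 5.063801 = 493.5 V

493.5


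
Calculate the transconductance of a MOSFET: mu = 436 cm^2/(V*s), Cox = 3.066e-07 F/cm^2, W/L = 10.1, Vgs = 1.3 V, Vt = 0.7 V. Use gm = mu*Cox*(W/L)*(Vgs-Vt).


Step 1: Vov = Vgs - Vt = 1.3 - 0.7 = 0.6 V
Step 2: gm = mu * Cox * (W/L) * Vov
Step 3: gm = 436 * 3.066e-07 * 10.1 * 0.6 = 8.10e-04 S

8.10e-04


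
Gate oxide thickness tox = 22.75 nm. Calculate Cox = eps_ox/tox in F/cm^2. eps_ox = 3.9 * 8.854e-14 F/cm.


Step 1: eps_ox = 3.9 * 8.854e-14 = 3.45306e-13 F/cm
Step 2: tox in cm = 22.75 nm * 1e-7 = 2.2750e-06 cm
Step 3: Cox = 3.45306e-13 / 2.2750e-06 = 1.52e-07 F/cm^2

1.52e-07


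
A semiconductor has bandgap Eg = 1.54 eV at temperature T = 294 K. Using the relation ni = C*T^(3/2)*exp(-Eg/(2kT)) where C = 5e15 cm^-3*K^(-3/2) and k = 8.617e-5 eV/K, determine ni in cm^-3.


Step 1: Compute kT = 8.617e-5 * 294 = 0.02533398 eV
Step 2: Exponent = -Eg/(2kT) = -1.54/(2*0.02533398) = -30.39396
Step 3: T^(3/2) = 294^1.5 = 5041.05
Step 4: ni = 5e15 * 5041.05 * exp(-30.39396) = 1.59e+06 cm^-3

1.59e+06


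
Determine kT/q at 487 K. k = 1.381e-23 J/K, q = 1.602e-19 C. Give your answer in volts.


Step 1: kT = 1.381e-23 * 487 = 6.72547e-21 J
Step 2: Vt = kT/q = 6.72547e-21 / 1.602e-19
Step 3: Vt = 0.04198 V

0.04198


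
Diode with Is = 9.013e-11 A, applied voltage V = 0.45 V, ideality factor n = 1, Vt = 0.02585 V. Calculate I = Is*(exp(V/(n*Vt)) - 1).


Step 1: V/(n*Vt) = 0.45/(1*0.02585) = 17.4081
Step 2: exp(17.4081) = 3.6328e+07
Step 3: I = 9.013e-11 * (3.6328e+07 - 1) = 3.27e-03 A

3.27e-03


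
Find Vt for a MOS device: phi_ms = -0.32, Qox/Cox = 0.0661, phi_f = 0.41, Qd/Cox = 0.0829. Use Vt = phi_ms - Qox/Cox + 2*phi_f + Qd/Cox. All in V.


Step 1: Vt = phi_ms - Qox/Cox + 2*phi_f + Qd/Cox
Step 2: Vt = -0.32 - 0.0661 + 2*0.41 + 0.0829
Step 3: Vt = -0.32 - 0.0661 + 0.82 + 0.0829
Step 4: Vt = 0.5168 V

0.5168


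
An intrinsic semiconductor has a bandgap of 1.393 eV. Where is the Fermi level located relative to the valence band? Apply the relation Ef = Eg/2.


Step 1: For an intrinsic semiconductor, the Fermi level sits at midgap.
Step 2: Ef = Eg / 2 = 1.393 / 2 = 0.6965 eV

0.6965


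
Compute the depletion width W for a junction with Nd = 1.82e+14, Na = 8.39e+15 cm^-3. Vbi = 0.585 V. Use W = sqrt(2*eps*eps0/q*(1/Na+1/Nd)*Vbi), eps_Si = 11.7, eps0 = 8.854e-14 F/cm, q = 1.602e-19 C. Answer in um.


Step 1: 1/Na + 1/Nd = 1/8.39e+15 + 1/1.82e+14 = 5.61370e-15
Step 2: 2*eps*eps0/q = 2*11.7*8.854e-14/1.602e-19 = 1.293281e+07
Step 3: W^2 = 1.293281e+07 * 5.61370e-15 * 0.585 = 4.24715e-08
Step 4: W = sqrt(4.24715e-08) = 2.061e-04 cm = 2.061 um

2.061


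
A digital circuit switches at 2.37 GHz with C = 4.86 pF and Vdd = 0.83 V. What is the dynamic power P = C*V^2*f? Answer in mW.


Step 1: V^2 = 0.83^2 = 0.6889 V^2
Step 2: P = C*V^2*f = 4.86e-12 F * 0.6889 * 2.37e9 Hz
Step 3: P = 7.93488798e-03 W
Step 4: P = 7.935 mW

7.935


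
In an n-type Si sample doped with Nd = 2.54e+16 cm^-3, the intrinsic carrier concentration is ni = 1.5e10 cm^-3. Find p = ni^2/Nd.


Step 1: Since Nd >> ni, n ≈ Nd = 2.54e+16 cm^-3
Step 2: p = ni^2 / n = (1.5e10)^2 / 2.54e+16
Step 3: p = 2.25e20 / 2.54e+16 = 8.86e+03 cm^-3

8.86e+03


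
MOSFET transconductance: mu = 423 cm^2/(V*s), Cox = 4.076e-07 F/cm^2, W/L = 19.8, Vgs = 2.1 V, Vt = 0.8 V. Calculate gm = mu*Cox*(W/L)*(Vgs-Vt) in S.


Step 1: Vov = Vgs - Vt = 2.1 - 0.8 = 1.3 V
Step 2: gm = mu * Cox * (W/L) * Vov
Step 3: gm = 423 * 4.076e-07 * 19.8 * 1.3 = 4.44e-03 S

4.44e-03


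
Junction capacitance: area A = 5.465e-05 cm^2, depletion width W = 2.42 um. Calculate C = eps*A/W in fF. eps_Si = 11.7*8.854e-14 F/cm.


Step 1: eps_Si = 11.7 * 8.854e-14 = 1.035918e-12 F/cm
Step 2: W in cm = 2.42 * 1e-4 = 2.42e-04 cm
Step 3: C = 1.035918e-12 * 5.465e-05 / 2.42e-04 = 2.339377e-13 F
Step 4: C = 233.94 fF

233.94


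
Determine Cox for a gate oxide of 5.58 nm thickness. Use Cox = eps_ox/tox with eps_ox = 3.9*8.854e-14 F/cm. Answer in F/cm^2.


Step 1: eps_ox = 3.9 * 8.854e-14 = 3.45306e-13 F/cm
Step 2: tox in cm = 5.58 nm * 1e-7 = 5.5800e-07 cm
Step 3: Cox = 3.45306e-13 / 5.5800e-07 = 6.19e-07 F/cm^2

6.19e-07


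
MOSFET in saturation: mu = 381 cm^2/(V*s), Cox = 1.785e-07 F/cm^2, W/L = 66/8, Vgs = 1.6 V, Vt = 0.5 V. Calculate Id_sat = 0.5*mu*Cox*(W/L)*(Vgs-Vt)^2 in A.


Step 1: Overdrive voltage Vov = Vgs - Vt = 1.6 - 0.5 = 1.1 V
Step 2: W/L = 66/8 = 8.25
Step 3: Id = 0.5 * 381 * 1.785e-07 * 8.25 * 1.1^2
Step 4: Id = 3.39e-04 A

3.39e-04


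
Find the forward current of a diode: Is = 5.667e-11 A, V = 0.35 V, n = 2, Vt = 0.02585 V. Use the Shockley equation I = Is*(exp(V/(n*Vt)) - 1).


Step 1: V/(n*Vt) = 0.35/(2*0.02585) = 6.7698
Step 2: exp(6.7698) = 8.7114e+02
Step 3: I = 5.667e-11 * (8.7114e+02 - 1) = 4.93e-08 A

4.93e-08


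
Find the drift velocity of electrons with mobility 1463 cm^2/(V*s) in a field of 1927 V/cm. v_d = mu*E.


Step 1: v_d = mu * E
Step 2: v_d = 1463 * 1927 = 2819201
Step 3: v_d = 2.82e+06 cm/s

2.82e+06


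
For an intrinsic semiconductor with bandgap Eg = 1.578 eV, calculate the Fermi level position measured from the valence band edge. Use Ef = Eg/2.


Step 1: For an intrinsic semiconductor, the Fermi level sits at midgap.
Step 2: Ef = Eg / 2 = 1.578 / 2 = 0.789 eV

0.789


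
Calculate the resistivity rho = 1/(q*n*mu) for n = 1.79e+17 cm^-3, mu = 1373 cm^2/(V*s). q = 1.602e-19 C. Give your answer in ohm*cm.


Step 1: sigma = q * n * mu = 1.602e-19 * 1.79e+17 * 1373 = 3.93719e+01 S/cm
Step 2: rho = 1 / sigma = 1 / 3.93719e+01 = 0.0254 ohm*cm

0.0254


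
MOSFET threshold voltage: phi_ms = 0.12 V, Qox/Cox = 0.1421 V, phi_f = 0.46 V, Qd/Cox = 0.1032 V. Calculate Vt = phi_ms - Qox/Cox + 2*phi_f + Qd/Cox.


Step 1: Vt = phi_ms - Qox/Cox + 2*phi_f + Qd/Cox
Step 2: Vt = 0.12 - 0.1421 + 2*0.46 + 0.1032
Step 3: Vt = 0.12 - 0.1421 + 0.92 + 0.1032
Step 4: Vt = 1.0011 V

1.0011


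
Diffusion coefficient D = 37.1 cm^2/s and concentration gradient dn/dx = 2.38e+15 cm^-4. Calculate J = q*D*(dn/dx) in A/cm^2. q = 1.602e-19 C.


Step 1: J = q * D * (dn/dx)
Step 2: J = 1.602e-19 * 37.1 * 2.38e+15
Step 3: J = 1.41e-02 A/cm^2

1.41e-02


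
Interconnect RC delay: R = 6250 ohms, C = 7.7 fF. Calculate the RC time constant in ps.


Step 1: tau = R * C
Step 2: tau = 6250 * 7.7 fF = 6250 * 7.7e-15 F
Step 3: tau = 4.8125e-11 s = 48.125 ps

48.125


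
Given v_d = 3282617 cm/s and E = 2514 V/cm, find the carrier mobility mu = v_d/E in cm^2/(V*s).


Step 1: mu = v_d / E
Step 2: mu = 3282617 / 2514
Step 3: mu = 1305.73 cm^2/(V*s)

1305.73


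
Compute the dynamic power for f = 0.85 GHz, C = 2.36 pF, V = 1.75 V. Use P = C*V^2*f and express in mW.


Step 1: V^2 = 1.75^2 = 3.0625 V^2
Step 2: P = C*V^2*f = 2.36e-12 F * 3.0625 * 0.85e9 Hz
Step 3: P = 6.143375e-03 W
Step 4: P = 6.143 mW

6.143


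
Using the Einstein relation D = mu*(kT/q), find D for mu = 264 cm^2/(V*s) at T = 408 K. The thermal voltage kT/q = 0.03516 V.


Step 1: D = mu * (kT/q)
Step 2: D = 264 * 0.03516
Step 3: D = 9.28 cm^2/s

9.28


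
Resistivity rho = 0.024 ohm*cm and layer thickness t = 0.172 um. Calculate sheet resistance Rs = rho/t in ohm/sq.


Step 1: Convert thickness to cm: t = 0.172 um = 1.7200e-05 cm
Step 2: Rs = rho / t = 0.024 / 1.7200e-05
Step 3: Rs = 1395.3 ohm/sq

1395.3


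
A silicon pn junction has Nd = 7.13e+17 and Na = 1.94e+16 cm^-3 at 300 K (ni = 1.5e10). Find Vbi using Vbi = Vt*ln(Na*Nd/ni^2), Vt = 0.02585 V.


Step 1: Compute Na*Nd/ni^2 = 1.94e+16 * 7.13e+17 / (1.5e10)^2 = 6.1476e+13
Step 2: ln(6.1476e+13) = 31.7497
Step 3: Vbi = 0.02585 * 31.7497 = 0.821 V

0.821


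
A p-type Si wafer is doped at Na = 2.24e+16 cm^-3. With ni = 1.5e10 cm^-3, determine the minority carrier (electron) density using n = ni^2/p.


Step 1: Majority hole concentration p ≈ Na = 2.24e+16 cm^-3
Step 2: n = ni^2 / Na = (1.5e10)^2 / 2.24e+16
Step 3: n = 1.00e+04 cm^-3

1.00e+04
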